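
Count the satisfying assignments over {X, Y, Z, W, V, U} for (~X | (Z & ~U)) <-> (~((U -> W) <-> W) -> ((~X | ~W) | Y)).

Initial set: {T ((~X | (Z & ~U)) <-> (~((U -> W) <-> W) -> ((~X | ~W) | Y)))}.
T ((~X | (Z & ~U)) <-> (~((U -> W) <-> W) -> ((~X | ~W) | Y))): β-rule — branch into T (~X | (Z & ~U)), T (~((U -> W) <-> W) -> ((~X | ~W) | Y))  //  F (~X | (Z & ~U)), F (~((U -> W) <-> W) -> ((~X | ~W) | Y)).
  branch 1 (add T (~X | (Z & ~U)), T (~((U -> W) <-> W) -> ((~X | ~W) | Y))):
    T (~X | (Z & ~U)): β-rule — branch into T ~X  //  T (Z & ~U).
      branch 1.1 (add T ~X):
        T (~((U -> W) <-> W) -> ((~X | ~W) | Y)): β-rule — branch into F ~((U -> W) <-> W)  //  T ((~X | ~W) | Y).
          branch 1.1.1 (add F ~((U -> W) <-> W)):
            F ~((U -> W) <-> W): β-rule — branch into T (U -> W), T W  //  F (U -> W), F W.
              branch 1.1.1.1 (add T (U -> W), T W):
                T (U -> W): β-rule — branch into F U  //  T W.
                  branch 1.1.1.1.1 (add F U):
                    ○ open, literals {U=F, W=T, X=F}.
                  branch 1.1.1.1.2 (add T W):
                    ○ open, literals {W=T, X=F}.
              branch 1.1.1.2 (add F (U -> W), F W):
                F (U -> W): α-rule — add T U, F W.
                ○ open, literals {U=T, W=F, X=F}.
          branch 1.1.2 (add T ((~X | ~W) | Y)):
            T ((~X | ~W) | Y): β-rule — branch into T (~X | ~W)  //  T Y.
              branch 1.1.2.1 (add T (~X | ~W)):
                T (~X | ~W): β-rule — branch into T ~X  //  T ~W.
                  branch 1.1.2.1.1 (add T ~X):
                    ○ open, literals {X=F}.
                  branch 1.1.2.1.2 (add T ~W):
                    ○ open, literals {W=F, X=F}.
              branch 1.1.2.2 (add T Y):
                ○ open, literals {X=F, Y=T}.
      branch 1.2 (add T (Z & ~U)):
        T (Z & ~U): α-rule — add T Z, T ~U.
        T (~((U -> W) <-> W) -> ((~X | ~W) | Y)): β-rule — branch into F ~((U -> W) <-> W)  //  T ((~X | ~W) | Y).
          branch 1.2.1 (add F ~((U -> W) <-> W)):
            F ~((U -> W) <-> W): β-rule — branch into T (U -> W), T W  //  F (U -> W), F W.
              branch 1.2.1.1 (add T (U -> W), T W):
                T (U -> W): β-rule — branch into F U  //  T W.
                  branch 1.2.1.1.1 (add F U):
                    ○ open, literals {U=F, W=T, Z=T}.
                  branch 1.2.1.1.2 (add T W):
                    ○ open, literals {U=F, W=T, Z=T}.
              branch 1.2.1.2 (add F (U -> W), F W):
                F (U -> W): α-rule — add T U, F W.
                × closes — contains both U and ~U.
          branch 1.2.2 (add T ((~X | ~W) | Y)):
            T ((~X | ~W) | Y): β-rule — branch into T (~X | ~W)  //  T Y.
              branch 1.2.2.1 (add T (~X | ~W)):
                T (~X | ~W): β-rule — branch into T ~X  //  T ~W.
                  branch 1.2.2.1.1 (add T ~X):
                    ○ open, literals {U=F, X=F, Z=T}.
                  branch 1.2.2.1.2 (add T ~W):
                    ○ open, literals {U=F, W=F, Z=T}.
              branch 1.2.2.2 (add T Y):
                ○ open, literals {U=F, Y=T, Z=T}.
  branch 2 (add F (~X | (Z & ~U)), F (~((U -> W) <-> W) -> ((~X | ~W) | Y))):
    F (~X | (Z & ~U)): α-rule — add F ~X, F (Z & ~U).
    F (~((U -> W) <-> W) -> ((~X | ~W) | Y)): α-rule — add T ~((U -> W) <-> W), F ((~X | ~W) | Y).
    F ((~X | ~W) | Y): α-rule — add F (~X | ~W), F Y.
    F (~X | ~W): α-rule — add F ~X, F ~W.
    F (Z & ~U): β-rule — branch into F Z  //  F ~U.
      branch 2.1 (add F Z):
        T ~((U -> W) <-> W): β-rule — branch into T (U -> W), F W  //  F (U -> W), T W.
          branch 2.1.1 (add T (U -> W), F W):
            × closes — contains both W and ~W.
          branch 2.1.2 (add F (U -> W), T W):
            F (U -> W): α-rule — add T U, F W.
            × closes — contains both W and ~W.
      branch 2.2 (add F ~U):
        T ~((U -> W) <-> W): β-rule — branch into T (U -> W), F W  //  F (U -> W), T W.
          branch 2.2.1 (add T (U -> W), F W):
            × closes — contains both W and ~W.
          branch 2.2.2 (add F (U -> W), T W):
            F (U -> W): α-rule — add T U, F W.
            × closes — contains both W and ~W.
5 branches closed, 11 open.
Each open branch fixes some atoms; the unmentioned ones are free. Counting distinct full assignments: branch {U=F, W=T, X=F} (Y, Z, V) contributes 8 new; branch {W=T, X=F} (Y, Z, V, U) contributes 8 new; branch {U=T, W=F, X=F} (Y, Z, V) contributes 8 new; branch {X=F} (Y, Z, W, V, U) contributes 8 new; branch {W=F, X=F} (Y, Z, V, U) contributes 0 new; branch {X=F, Y=T} (Z, W, V, U) contributes 0 new; branch {U=F, W=T, Z=T} (X, Y, V) contributes 4 new; branch {U=F, W=T, Z=T} (X, Y, V) contributes 0 new; branch {U=F, X=F, Z=T} (Y, W, V) contributes 0 new; branch {U=F, W=F, Z=T} (X, Y, V) contributes 4 new; branch {U=F, Y=T, Z=T} (X, W, V) contributes 0 new. Total: 40.

40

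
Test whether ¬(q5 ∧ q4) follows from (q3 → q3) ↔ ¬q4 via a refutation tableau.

Initial set: {((q3 → q3) ↔ ¬q4); ¬¬(q5 ∧ q4)}.
¬¬(q5 ∧ q4): α-rule — add q5, q4.
((q3 → q3) ↔ ¬q4): β-rule — branch into (q3 → q3), ¬q4  //  ¬(q3 → q3), ¬¬q4.
  branch 1 (add (q3 → q3), ¬q4):
    × closes — contains both q4 and ¬q4.
  branch 2 (add ¬(q3 → q3), ¬¬q4):
    ¬(q3 → q3): α-rule — add q3, ¬q3.
    × closes — contains both q3 and ¬q3.
All 2 branches close.
Every branch closed, so the premises entail the conclusion.

Yes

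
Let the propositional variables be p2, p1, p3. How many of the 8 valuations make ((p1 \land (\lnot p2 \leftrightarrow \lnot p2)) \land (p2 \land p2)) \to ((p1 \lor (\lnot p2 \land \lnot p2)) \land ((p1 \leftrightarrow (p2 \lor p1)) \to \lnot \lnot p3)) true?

Initial set: {(((p1 \land (\lnot p2 \leftrightarrow \lnot p2)) \land (p2 \land p2)) \to ((p1 \lor (\lnot p2 \land \lnot p2)) \land ((p1 \leftrightarrow (p2 \lor p1)) \to \lnot \lnot p3)))}.
(((p1 \land (\lnot p2 \leftrightarrow \lnot p2)) \land (p2 \land p2)) \to ((p1 \lor (\lnot p2 \land \lnot p2)) \land ((p1 \leftrightarrow (p2 \lor p1)) \to \lnot \lnot p3))): β-rule — branch into \lnot ((p1 \land (\lnot p2 \leftrightarrow \lnot p2)) \land (p2 \land p2))  //  ((p1 \lor (\lnot p2 \land \lnot p2)) \land ((p1 \leftrightarrow (p2 \lor p1)) \to \lnot \lnot p3)).
  branch 1 (add \lnot ((p1 \land (\lnot p2 \leftrightarrow \lnot p2)) \land (p2 \land p2))):
    \lnot ((p1 \land (\lnot p2 \leftrightarrow \lnot p2)) \land (p2 \land p2)): β-rule — branch into \lnot (p1 \land (\lnot p2 \leftrightarrow \lnot p2))  //  \lnot (p2 \land p2).
      branch 1.1 (add \lnot (p1 \land (\lnot p2 \leftrightarrow \lnot p2))):
        \lnot (p1 \land (\lnot p2 \leftrightarrow \lnot p2)): β-rule — branch into \lnot p1  //  \lnot (\lnot p2 \leftrightarrow \lnot p2).
          branch 1.1.1 (add \lnot p1):
            ○ open, literals {p1=F}.
          branch 1.1.2 (add \lnot (\lnot p2 \leftrightarrow \lnot p2)):
            \lnot (\lnot p2 \leftrightarrow \lnot p2): β-rule — branch into \lnot p2, \lnot \lnot p2  //  \lnot \lnot p2, \lnot p2.
              branch 1.1.2.1 (add \lnot p2, \lnot \lnot p2):
                × closes — contains both p2 and \lnot p2.
              branch 1.1.2.2 (add \lnot \lnot p2, \lnot p2):
                × closes — contains both p2 and \lnot p2.
      branch 1.2 (add \lnot (p2 \land p2)):
        \lnot (p2 \land p2): β-rule — branch into \lnot p2  //  \lnot p2.
          branch 1.2.1 (add \lnot p2):
            ○ open, literals {p2=F}.
          branch 1.2.2 (add \lnot p2):
            ○ open, literals {p2=F}.
  branch 2 (add ((p1 \lor (\lnot p2 \land \lnot p2)) \land ((p1 \leftrightarrow (p2 \lor p1)) \to \lnot \lnot p3))):
    ((p1 \lor (\lnot p2 \land \lnot p2)) \land ((p1 \leftrightarrow (p2 \lor p1)) \to \lnot \lnot p3)): α-rule — add (p1 \lor (\lnot p2 \land \lnot p2)), ((p1 \leftrightarrow (p2 \lor p1)) \to \lnot \lnot p3).
    (p1 \lor (\lnot p2 \land \lnot p2)): β-rule — branch into p1  //  (\lnot p2 \land \lnot p2).
      branch 2.1 (add p1):
        ((p1 \leftrightarrow (p2 \lor p1)) \to \lnot \lnot p3): β-rule — branch into \lnot (p1 \leftrightarrow (p2 \lor p1))  //  \lnot \lnot p3.
          branch 2.1.1 (add \lnot (p1 \leftrightarrow (p2 \lor p1))):
            \lnot (p1 \leftrightarrow (p2 \lor p1)): β-rule — branch into p1, \lnot (p2 \lor p1)  //  \lnot p1, (p2 \lor p1).
              branch 2.1.1.1 (add p1, \lnot (p2 \lor p1)):
                \lnot (p2 \lor p1): α-rule — add \lnot p2, \lnot p1.
                × closes — contains both p1 and \lnot p1.
              branch 2.1.1.2 (add \lnot p1, (p2 \lor p1)):
                × closes — contains both p1 and \lnot p1.
          branch 2.1.2 (add \lnot \lnot p3):
            \lnot \lnot p3: drop double negation, giving p3.
            ○ open, literals {p1=T, p3=T}.
      branch 2.2 (add (\lnot p2 \land \lnot p2)):
        (\lnot p2 \land \lnot p2): α-rule — add \lnot p2, \lnot p2.
        ((p1 \leftrightarrow (p2 \lor p1)) \to \lnot \lnot p3): β-rule — branch into \lnot (p1 \leftrightarrow (p2 \lor p1))  //  \lnot \lnot p3.
          branch 2.2.1 (add \lnot (p1 \leftrightarrow (p2 \lor p1))):
            \lnot (p1 \leftrightarrow (p2 \lor p1)): β-rule — branch into p1, \lnot (p2 \lor p1)  //  \lnot p1, (p2 \lor p1).
              branch 2.2.1.1 (add p1, \lnot (p2 \lor p1)):
                \lnot (p2 \lor p1): α-rule — add \lnot p2, \lnot p1.
                × closes — contains both p1 and \lnot p1.
              branch 2.2.1.2 (add \lnot p1, (p2 \lor p1)):
                (p2 \lor p1): β-rule — branch into p2  //  p1.
                  branch 2.2.1.2.1 (add p2):
                    × closes — contains both p2 and \lnot p2.
                  branch 2.2.1.2.2 (add p1):
                    × closes — contains both p1 and \lnot p1.
          branch 2.2.2 (add \lnot \lnot p3):
            \lnot \lnot p3: drop double negation, giving p3.
            ○ open, literals {p2=F, p3=T}.
7 branches closed, 5 open.
Each open branch fixes some atoms; the unmentioned ones are free. Counting distinct full assignments: branch {p1=F} (p2, p3) contributes 4 new; branch {p2=F} (p1, p3) contributes 2 new; branch {p2=F} (p1, p3) contributes 0 new; branch {p1=T, p3=T} (p2) contributes 1 new; branch {p2=F, p3=T} (p1) contributes 0 new. Total: 7.

7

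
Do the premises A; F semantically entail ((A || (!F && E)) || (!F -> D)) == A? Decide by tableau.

Yes

Initial set: {A; F; !(((A || (!F && E)) || (!F -> D)) == A)}.
!(((A || (!F && E)) || (!F -> D)) == A): β-rule — branch into ((A || (!F && E)) || (!F -> D)), !A  //  !((A || (!F && E)) || (!F -> D)), A.
  branch 1 (add ((A || (!F && E)) || (!F -> D)), !A):
    × closes — contains both A and !A.
  branch 2 (add !((A || (!F && E)) || (!F -> D)), A):
    !((A || (!F && E)) || (!F -> D)): α-rule — add !(A || (!F && E)), !(!F -> D).
    !(A || (!F && E)): α-rule — add !A, !(!F && E).
    × closes — contains both A and !A.
All 2 branches close.
Every branch closed, so the premises entail the conclusion.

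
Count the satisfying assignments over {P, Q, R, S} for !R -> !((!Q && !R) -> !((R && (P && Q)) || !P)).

Initial set: {(!R -> !((!Q && !R) -> !((R && (P && Q)) || !P)))}.
(!R -> !((!Q && !R) -> !((R && (P && Q)) || !P))): β-rule — branch into !!R  //  !((!Q && !R) -> !((R && (P && Q)) || !P)).
  branch 1 (add !!R):
    ○ open, literals {R=true}.
  branch 2 (add !((!Q && !R) -> !((R && (P && Q)) || !P))):
    !((!Q && !R) -> !((R && (P && Q)) || !P)): α-rule — add (!Q && !R), !!((R && (P && Q)) || !P).
    (!Q && !R): α-rule — add !Q, !R.
    !!((R && (P && Q)) || !P): β-rule — branch into (R && (P && Q))  //  !P.
      branch 2.1 (add (R && (P && Q))):
        (R && (P && Q)): α-rule — add R, (P && Q).
        × closes — contains both R and !R.
      branch 2.2 (add !P):
        ○ open, literals {P=false, Q=false, R=false}.
1 branch closed, 2 open.
Each open branch fixes some atoms; the unmentioned ones are free. Counting distinct full assignments: branch {R=true} (P, Q, S) contributes 8 new; branch {P=false, Q=false, R=false} (S) contributes 2 new. Total: 10.

10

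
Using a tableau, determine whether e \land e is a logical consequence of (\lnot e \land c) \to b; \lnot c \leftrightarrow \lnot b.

No

Initial set: {((\lnot e \land c) \to b); (\lnot c \leftrightarrow \lnot b); \lnot (e \land e)}.
((\lnot e \land c) \to b): β-rule — branch into \lnot (\lnot e \land c)  //  b.
  branch 1 (add \lnot (\lnot e \land c)):
    (\lnot c \leftrightarrow \lnot b): β-rule — branch into \lnot c, \lnot b  //  \lnot \lnot c, \lnot \lnot b.
      branch 1.1 (add \lnot c, \lnot b):
        \lnot (e \land e): β-rule — branch into \lnot e  //  \lnot e.
          branch 1.1.1 (add \lnot e):
            \lnot (\lnot e \land c): β-rule — branch into \lnot \lnot e  //  \lnot c.
              branch 1.1.1.1 (add \lnot \lnot e):
                × closes — contains both e and \lnot e.
              branch 1.1.1.2 (add \lnot c):
                ○ open, literals {b=false, c=false, e=false}.
          branch 1.1.2 (add \lnot e):
            \lnot (\lnot e \land c): β-rule — branch into \lnot \lnot e  //  \lnot c.
              branch 1.1.2.1 (add \lnot \lnot e):
                × closes — contains both e and \lnot e.
              branch 1.1.2.2 (add \lnot c):
                ○ open, literals {b=false, c=false, e=false}.
      branch 1.2 (add \lnot \lnot c, \lnot \lnot b):
        \lnot (e \land e): β-rule — branch into \lnot e  //  \lnot e.
          branch 1.2.1 (add \lnot e):
            \lnot (\lnot e \land c): β-rule — branch into \lnot \lnot e  //  \lnot c.
              branch 1.2.1.1 (add \lnot \lnot e):
                × closes — contains both e and \lnot e.
              branch 1.2.1.2 (add \lnot c):
                × closes — contains both c and \lnot c.
          branch 1.2.2 (add \lnot e):
            \lnot (\lnot e \land c): β-rule — branch into \lnot \lnot e  //  \lnot c.
              branch 1.2.2.1 (add \lnot \lnot e):
                × closes — contains both e and \lnot e.
              branch 1.2.2.2 (add \lnot c):
                × closes — contains both c and \lnot c.
  branch 2 (add b):
    (\lnot c \leftrightarrow \lnot b): β-rule — branch into \lnot c, \lnot b  //  \lnot \lnot c, \lnot \lnot b.
      branch 2.1 (add \lnot c, \lnot b):
        × closes — contains both b and \lnot b.
      branch 2.2 (add \lnot \lnot c, \lnot \lnot b):
        \lnot (e \land e): β-rule — branch into \lnot e  //  \lnot e.
          branch 2.2.1 (add \lnot e):
            ○ open, literals {b=true, c=true, e=false}.
          branch 2.2.2 (add \lnot e):
            ○ open, literals {b=true, c=true, e=false}.
7 branches closed, 4 open.
An open branch gives a countermodel: b=false, c=false, e=false (unmentioned atoms arbitrary); the premises hold there but the conclusion fails.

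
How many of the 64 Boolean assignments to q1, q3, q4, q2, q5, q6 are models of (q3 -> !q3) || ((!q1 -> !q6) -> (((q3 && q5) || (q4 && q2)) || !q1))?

58

Initial set: {T ((q3 -> !q3) || ((!q1 -> !q6) -> (((q3 && q5) || (q4 && q2)) || !q1)))}.
T ((q3 -> !q3) || ((!q1 -> !q6) -> (((q3 && q5) || (q4 && q2)) || !q1))): β-rule — branch into T (q3 -> !q3)  //  T ((!q1 -> !q6) -> (((q3 && q5) || (q4 && q2)) || !q1)).
  branch 1 (add T (q3 -> !q3)):
    T (q3 -> !q3): β-rule — branch into F q3  //  T !q3.
      branch 1.1 (add F q3):
        ○ open, literals {q3=false}.
      branch 1.2 (add T !q3):
        ○ open, literals {q3=false}.
  branch 2 (add T ((!q1 -> !q6) -> (((q3 && q5) || (q4 && q2)) || !q1))):
    T ((!q1 -> !q6) -> (((q3 && q5) || (q4 && q2)) || !q1)): β-rule — branch into F (!q1 -> !q6)  //  T (((q3 && q5) || (q4 && q2)) || !q1).
      branch 2.1 (add F (!q1 -> !q6)):
        F (!q1 -> !q6): α-rule — add T !q1, F !q6.
        ○ open, literals {q1=false, q6=true}.
      branch 2.2 (add T (((q3 && q5) || (q4 && q2)) || !q1)):
        T (((q3 && q5) || (q4 && q2)) || !q1): β-rule — branch into T ((q3 && q5) || (q4 && q2))  //  T !q1.
          branch 2.2.1 (add T ((q3 && q5) || (q4 && q2))):
            T ((q3 && q5) || (q4 && q2)): β-rule — branch into T (q3 && q5)  //  T (q4 && q2).
              branch 2.2.1.1 (add T (q3 && q5)):
                T (q3 && q5): α-rule — add T q3, T q5.
                ○ open, literals {q3=true, q5=true}.
              branch 2.2.1.2 (add T (q4 && q2)):
                T (q4 && q2): α-rule — add T q4, T q2.
                ○ open, literals {q2=true, q4=true}.
          branch 2.2.2 (add T !q1):
            ○ open, literals {q1=false}.
0 branches closed, 6 open.
Each open branch fixes some atoms; the unmentioned ones are free. Counting distinct full assignments: branch {q3=false} (q1, q4, q2, q5, q6) contributes 32 new; branch {q3=false} (q1, q4, q2, q5, q6) contributes 0 new; branch {q1=false, q6=true} (q3, q4, q2, q5) contributes 8 new; branch {q3=true, q5=true} (q1, q4, q2, q6) contributes 12 new; branch {q2=true, q4=true} (q1, q3, q5, q6) contributes 3 new; branch {q1=false} (q3, q4, q2, q5, q6) contributes 3 new. Total: 58.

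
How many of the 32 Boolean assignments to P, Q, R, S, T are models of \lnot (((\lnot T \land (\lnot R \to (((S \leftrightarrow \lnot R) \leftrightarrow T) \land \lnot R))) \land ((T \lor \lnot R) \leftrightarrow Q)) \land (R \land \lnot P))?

30

Initial set: {T \lnot (((\lnot T \land (\lnot R \to (((S \leftrightarrow \lnot R) \leftrightarrow T) \land \lnot R))) \land ((T \lor \lnot R) \leftrightarrow Q)) \land (R \land \lnot P))}.
T \lnot (((\lnot T \land (\lnot R \to (((S \leftrightarrow \lnot R) \leftrightarrow T) \land \lnot R))) \land ((T \lor \lnot R) \leftrightarrow Q)) \land (R \land \lnot P)): β-rule — branch into F ((\lnot T \land (\lnot R \to (((S \leftrightarrow \lnot R) \leftrightarrow T) \land \lnot R))) \land ((T \lor \lnot R) \leftrightarrow Q))  //  F (R \land \lnot P).
  branch 1 (add F ((\lnot T \land (\lnot R \to (((S \leftrightarrow \lnot R) \leftrightarrow T) \land \lnot R))) \land ((T \lor \lnot R) \leftrightarrow Q))):
    F ((\lnot T \land (\lnot R \to (((S \leftrightarrow \lnot R) \leftrightarrow T) \land \lnot R))) \land ((T \lor \lnot R) \leftrightarrow Q)): β-rule — branch into F (\lnot T \land (\lnot R \to (((S \leftrightarrow \lnot R) \leftrightarrow T) \land \lnot R)))  //  F ((T \lor \lnot R) \leftrightarrow Q).
      branch 1.1 (add F (\lnot T \land (\lnot R \to (((S \leftrightarrow \lnot R) \leftrightarrow T) \land \lnot R)))):
        F (\lnot T \land (\lnot R \to (((S \leftrightarrow \lnot R) \leftrightarrow T) \land \lnot R))): β-rule — branch into F \lnot T  //  F (\lnot R \to (((S \leftrightarrow \lnot R) \leftrightarrow T) \land \lnot R)).
          branch 1.1.1 (add F \lnot T):
            ○ open, literals {T=T}.
          branch 1.1.2 (add F (\lnot R \to (((S \leftrightarrow \lnot R) \leftrightarrow T) \land \lnot R))):
            F (\lnot R \to (((S \leftrightarrow \lnot R) \leftrightarrow T) \land \lnot R)): α-rule — add T \lnot R, F (((S \leftrightarrow \lnot R) \leftrightarrow T) \land \lnot R).
            F (((S \leftrightarrow \lnot R) \leftrightarrow T) \land \lnot R): β-rule — branch into F ((S \leftrightarrow \lnot R) \leftrightarrow T)  //  F \lnot R.
              branch 1.1.2.1 (add F ((S \leftrightarrow \lnot R) \leftrightarrow T)):
                F ((S \leftrightarrow \lnot R) \leftrightarrow T): β-rule — branch into T (S \leftrightarrow \lnot R), F T  //  F (S \leftrightarrow \lnot R), T T.
                  branch 1.1.2.1.1 (add T (S \leftrightarrow \lnot R), F T):
                    T (S \leftrightarrow \lnot R): β-rule — branch into T S, T \lnot R  //  F S, F \lnot R.
                      branch 1.1.2.1.1.1 (add T S, T \lnot R):
                        ○ open, literals {R=F, S=T, T=F}.
                      branch 1.1.2.1.1.2 (add F S, F \lnot R):
                        × closes — contains both R and \lnot R.
                  branch 1.1.2.1.2 (add F (S \leftrightarrow \lnot R), T T):
                    F (S \leftrightarrow \lnot R): β-rule — branch into T S, F \lnot R  //  F S, T \lnot R.
                      branch 1.1.2.1.2.1 (add T S, F \lnot R):
                        × closes — contains both R and \lnot R.
                      branch 1.1.2.1.2.2 (add F S, T \lnot R):
                        ○ open, literals {R=F, S=F, T=T}.
              branch 1.1.2.2 (add F \lnot R):
                × closes — contains both R and \lnot R.
      branch 1.2 (add F ((T \lor \lnot R) \leftrightarrow Q)):
        F ((T \lor \lnot R) \leftrightarrow Q): β-rule — branch into T (T \lor \lnot R), F Q  //  F (T \lor \lnot R), T Q.
          branch 1.2.1 (add T (T \lor \lnot R), F Q):
            T (T \lor \lnot R): β-rule — branch into T T  //  T \lnot R.
              branch 1.2.1.1 (add T T):
                ○ open, literals {Q=F, T=T}.
              branch 1.2.1.2 (add T \lnot R):
                ○ open, literals {Q=F, R=F}.
          branch 1.2.2 (add F (T \lor \lnot R), T Q):
            F (T \lor \lnot R): α-rule — add F T, F \lnot R.
            ○ open, literals {Q=T, R=T, T=F}.
  branch 2 (add F (R \land \lnot P)):
    F (R \land \lnot P): β-rule — branch into F R  //  F \lnot P.
      branch 2.1 (add F R):
        ○ open, literals {R=F}.
      branch 2.2 (add F \lnot P):
        ○ open, literals {P=T}.
3 branches closed, 8 open.
Each open branch fixes some atoms; the unmentioned ones are free. Counting distinct full assignments: branch {T=T} (P, Q, R, S) contributes 16 new; branch {R=F, S=T, T=F} (P, Q) contributes 4 new; branch {R=F, S=F, T=T} (P, Q) contributes 0 new; branch {Q=F, T=T} (P, R, S) contributes 0 new; branch {Q=F, R=F} (P, S, T) contributes 2 new; branch {Q=T, R=T, T=F} (P, S) contributes 4 new; branch {R=F} (P, Q, S, T) contributes 2 new; branch {P=T} (Q, R, S, T) contributes 2 new. Total: 30.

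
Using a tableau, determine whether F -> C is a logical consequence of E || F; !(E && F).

Initial set: {(E || F); !(E && F); !(F -> C)}.
!(F -> C): α-rule — add F, !C.
(E || F): β-rule — branch into E  //  F.
  branch 1 (add E):
    !(E && F): β-rule — branch into !E  //  !F.
      branch 1.1 (add !E):
        × closes — contains both E and !E.
      branch 1.2 (add !F):
        × closes — contains both F and !F.
  branch 2 (add F):
    !(E && F): β-rule — branch into !E  //  !F.
      branch 2.1 (add !E):
        ○ open, literals {C=false, E=false, F=true}.
      branch 2.2 (add !F):
        × closes — contains both F and !F.
3 branches closed, 1 open.
An open branch gives a countermodel: C=false, E=false, F=true (unmentioned atoms arbitrary); the premises hold there but the conclusion fails.

No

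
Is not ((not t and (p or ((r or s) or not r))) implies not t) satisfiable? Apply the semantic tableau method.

Unsatisfiable

Initial set: {not ((not t and (p or ((r or s) or not r))) implies not t)}.
not ((not t and (p or ((r or s) or not r))) implies not t): α-rule — add (not t and (p or ((r or s) or not r))), not not t.
(not t and (p or ((r or s) or not r))): α-rule — add not t, (p or ((r or s) or not r)).
× closes — contains both t and not t.
All 1 branch closes.
Every branch closed; the formula is unsatisfiable.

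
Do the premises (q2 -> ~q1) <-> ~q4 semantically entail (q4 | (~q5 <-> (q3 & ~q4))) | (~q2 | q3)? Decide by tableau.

No

Initial set: {((q2 -> ~q1) <-> ~q4); ~((q4 | (~q5 <-> (q3 & ~q4))) | (~q2 | q3))}.
~((q4 | (~q5 <-> (q3 & ~q4))) | (~q2 | q3)): α-rule — add ~(q4 | (~q5 <-> (q3 & ~q4))), ~(~q2 | q3).
~(q4 | (~q5 <-> (q3 & ~q4))): α-rule — add ~q4, ~(~q5 <-> (q3 & ~q4)).
~(~q2 | q3): α-rule — add ~~q2, ~q3.
((q2 -> ~q1) <-> ~q4): β-rule — branch into (q2 -> ~q1), ~q4  //  ~(q2 -> ~q1), ~~q4.
  branch 1 (add (q2 -> ~q1), ~q4):
    ~(~q5 <-> (q3 & ~q4)): β-rule — branch into ~q5, ~(q3 & ~q4)  //  ~~q5, (q3 & ~q4).
      branch 1.1 (add ~q5, ~(q3 & ~q4)):
        (q2 -> ~q1): β-rule — branch into ~q2  //  ~q1.
          branch 1.1.1 (add ~q2):
            × closes — contains both q2 and ~q2.
          branch 1.1.2 (add ~q1):
            ~(q3 & ~q4): β-rule — branch into ~q3  //  ~~q4.
              branch 1.1.2.1 (add ~q3):
                ○ open, literals {q1=0, q2=1, q3=0, q4=0, q5=0}.
              branch 1.1.2.2 (add ~~q4):
                × closes — contains both q4 and ~q4.
      branch 1.2 (add ~~q5, (q3 & ~q4)):
        (q3 & ~q4): α-rule — add q3, ~q4.
        × closes — contains both q3 and ~q3.
  branch 2 (add ~(q2 -> ~q1), ~~q4):
    × closes — contains both q4 and ~q4.
4 branches closed, 1 open.
An open branch gives a countermodel: q1=0, q2=1, q3=0, q4=0, q5=0 (unmentioned atoms arbitrary); the premises hold there but the conclusion fails.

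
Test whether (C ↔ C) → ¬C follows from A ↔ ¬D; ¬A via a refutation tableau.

No

Initial set: {(A ↔ ¬D); ¬A; ¬((C ↔ C) → ¬C)}.
¬((C ↔ C) → ¬C): α-rule — add (C ↔ C), ¬¬C.
(A ↔ ¬D): β-rule — branch into A, ¬D  //  ¬A, ¬¬D.
  branch 1 (add A, ¬D):
    × closes — contains both A and ¬A.
  branch 2 (add ¬A, ¬¬D):
    (C ↔ C): β-rule — branch into C, C  //  ¬C, ¬C.
      branch 2.1 (add C, C):
        ○ open, literals {A=false, C=true, D=true}.
      branch 2.2 (add ¬C, ¬C):
        × closes — contains both C and ¬C.
2 branches closed, 1 open.
An open branch gives a countermodel: A=false, C=true, D=true (unmentioned atoms arbitrary); the premises hold there but the conclusion fails.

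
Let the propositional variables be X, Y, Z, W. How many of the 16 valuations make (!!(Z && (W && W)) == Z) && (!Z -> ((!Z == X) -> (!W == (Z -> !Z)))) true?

Initial set: {((!!(Z && (W && W)) == Z) && (!Z -> ((!Z == X) -> (!W == (Z -> !Z)))))}.
((!!(Z && (W && W)) == Z) && (!Z -> ((!Z == X) -> (!W == (Z -> !Z))))): α-rule — add (!!(Z && (W && W)) == Z), (!Z -> ((!Z == X) -> (!W == (Z -> !Z)))).
(!!(Z && (W && W)) == Z): β-rule — branch into !!(Z && (W && W)), Z  //  !!!(Z && (W && W)), !Z.
  branch 1 (add !!(Z && (W && W)), Z):
    !!(Z && (W && W)): drop double negation, giving (Z && (W && W)).
    (Z && (W && W)): α-rule — add Z, (W && W).
    (W && W): α-rule — add W, W.
    (!Z -> ((!Z == X) -> (!W == (Z -> !Z)))): β-rule — branch into !!Z  //  ((!Z == X) -> (!W == (Z -> !Z))).
      branch 1.1 (add !!Z):
        ○ open, literals {W=true, Z=true}.
      branch 1.2 (add ((!Z == X) -> (!W == (Z -> !Z)))):
        ((!Z == X) -> (!W == (Z -> !Z))): β-rule — branch into !(!Z == X)  //  (!W == (Z -> !Z)).
          branch 1.2.1 (add !(!Z == X)):
            !(!Z == X): β-rule — branch into !Z, !X  //  !!Z, X.
              branch 1.2.1.1 (add !Z, !X):
                × closes — contains both Z and !Z.
              branch 1.2.1.2 (add !!Z, X):
                ○ open, literals {W=true, X=true, Z=true}.
          branch 1.2.2 (add (!W == (Z -> !Z))):
            (!W == (Z -> !Z)): β-rule — branch into !W, (Z -> !Z)  //  !!W, !(Z -> !Z).
              branch 1.2.2.1 (add !W, (Z -> !Z)):
                × closes — contains both W and !W.
              branch 1.2.2.2 (add !!W, !(Z -> !Z)):
                !(Z -> !Z): α-rule — add Z, !!Z.
                ○ open, literals {W=true, Z=true}.
  branch 2 (add !!!(Z && (W && W)), !Z):
    !!!(Z && (W && W)): drop double negation, giving !(Z && (W && W)).
    (!Z -> ((!Z == X) -> (!W == (Z -> !Z)))): β-rule — branch into !!Z  //  ((!Z == X) -> (!W == (Z -> !Z))).
      branch 2.1 (add !!Z):
        × closes — contains both Z and !Z.
      branch 2.2 (add ((!Z == X) -> (!W == (Z -> !Z)))):
        !(Z && (W && W)): β-rule — branch into !Z  //  !(W && W).
          branch 2.2.1 (add !Z):
            ((!Z == X) -> (!W == (Z -> !Z))): β-rule — branch into !(!Z == X)  //  (!W == (Z -> !Z)).
              branch 2.2.1.1 (add !(!Z == X)):
                !(!Z == X): β-rule — branch into !Z, !X  //  !!Z, X.
                  branch 2.2.1.1.1 (add !Z, !X):
                    ○ open, literals {X=false, Z=false}.
                  branch 2.2.1.1.2 (add !!Z, X):
                    × closes — contains both Z and !Z.
              branch 2.2.1.2 (add (!W == (Z -> !Z))):
                (!W == (Z -> !Z)): β-rule — branch into !W, (Z -> !Z)  //  !!W, !(Z -> !Z).
                  branch 2.2.1.2.1 (add !W, (Z -> !Z)):
                    (Z -> !Z): β-rule — branch into !Z  //  !Z.
                      branch 2.2.1.2.1.1 (add !Z):
                        ○ open, literals {W=false, Z=false}.
                      branch 2.2.1.2.1.2 (add !Z):
                        ○ open, literals {W=false, Z=false}.
                  branch 2.2.1.2.2 (add !!W, !(Z -> !Z)):
                    !(Z -> !Z): α-rule — add Z, !!Z.
                    × closes — contains both Z and !Z.
          branch 2.2.2 (add !(W && W)):
            ((!Z == X) -> (!W == (Z -> !Z))): β-rule — branch into !(!Z == X)  //  (!W == (Z -> !Z)).
              branch 2.2.2.1 (add !(!Z == X)):
                !(W && W): β-rule — branch into !W  //  !W.
                  branch 2.2.2.1.1 (add !W):
                    !(!Z == X): β-rule — branch into !Z, !X  //  !!Z, X.
                      branch 2.2.2.1.1.1 (add !Z, !X):
                        ○ open, literals {W=false, X=false, Z=false}.
                      branch 2.2.2.1.1.2 (add !!Z, X):
                        × closes — contains both Z and !Z.
                  branch 2.2.2.1.2 (add !W):
                    !(!Z == X): β-rule — branch into !Z, !X  //  !!Z, X.
                      branch 2.2.2.1.2.1 (add !Z, !X):
                        ○ open, literals {W=false, X=false, Z=false}.
                      branch 2.2.2.1.2.2 (add !!Z, X):
                        × closes — contains both Z and !Z.
              branch 2.2.2.2 (add (!W == (Z -> !Z))):
                !(W && W): β-rule — branch into !W  //  !W.
                  branch 2.2.2.2.1 (add !W):
                    (!W == (Z -> !Z)): β-rule — branch into !W, (Z -> !Z)  //  !!W, !(Z -> !Z).
                      branch 2.2.2.2.1.1 (add !W, (Z -> !Z)):
                        (Z -> !Z): β-rule — branch into !Z  //  !Z.
                          branch 2.2.2.2.1.1.1 (add !Z):
                            ○ open, literals {W=false, Z=false}.
                          branch 2.2.2.2.1.1.2 (add !Z):
                            ○ open, literals {W=false, Z=false}.
                      branch 2.2.2.2.1.2 (add !!W, !(Z -> !Z)):
                        × closes — contains both W and !W.
                  branch 2.2.2.2.2 (add !W):
                    (!W == (Z -> !Z)): β-rule — branch into !W, (Z -> !Z)  //  !!W, !(Z -> !Z).
                      branch 2.2.2.2.2.1 (add !W, (Z -> !Z)):
                        (Z -> !Z): β-rule — branch into !Z  //  !Z.
                          branch 2.2.2.2.2.1.1 (add !Z):
                            ○ open, literals {W=false, Z=false}.
                          branch 2.2.2.2.2.1.2 (add !Z):
                            ○ open, literals {W=false, Z=false}.
                      branch 2.2.2.2.2.2 (add !!W, !(Z -> !Z)):
                        × closes — contains both W and !W.
9 branches closed, 12 open.
Each open branch fixes some atoms; the unmentioned ones are free. Counting distinct full assignments: branch {W=true, Z=true} (X, Y) contributes 4 new; branch {W=true, X=true, Z=true} (Y) contributes 0 new; branch {W=true, Z=true} (X, Y) contributes 0 new; branch {X=false, Z=false} (Y, W) contributes 4 new; branch {W=false, Z=false} (X, Y) contributes 2 new; branch {W=false, Z=false} (X, Y) contributes 0 new; branch {W=false, X=false, Z=false} (Y) contributes 0 new; branch {W=false, X=false, Z=false} (Y) contributes 0 new; branch {W=false, Z=false} (X, Y) contributes 0 new; branch {W=false, Z=false} (X, Y) contributes 0 new; branch {W=false, Z=false} (X, Y) contributes 0 new; branch {W=false, Z=false} (X, Y) contributes 0 new. Total: 10.

10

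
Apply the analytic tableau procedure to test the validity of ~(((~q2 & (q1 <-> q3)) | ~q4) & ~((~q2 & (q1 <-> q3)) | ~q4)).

Assume the negation and expand:
Initial set: {~~(((~q2 & (q1 <-> q3)) | ~q4) & ~((~q2 & (q1 <-> q3)) | ~q4))}.
~~(((~q2 & (q1 <-> q3)) | ~q4) & ~((~q2 & (q1 <-> q3)) | ~q4)): α-rule — add ((~q2 & (q1 <-> q3)) | ~q4), ~((~q2 & (q1 <-> q3)) | ~q4).
~((~q2 & (q1 <-> q3)) | ~q4): α-rule — add ~(~q2 & (q1 <-> q3)), ~~q4.
((~q2 & (q1 <-> q3)) | ~q4): β-rule — branch into (~q2 & (q1 <-> q3))  //  ~q4.
  branch 1 (add (~q2 & (q1 <-> q3))):
    (~q2 & (q1 <-> q3)): α-rule — add ~q2, (q1 <-> q3).
    ~(~q2 & (q1 <-> q3)): β-rule — branch into ~~q2  //  ~(q1 <-> q3).
      branch 1.1 (add ~~q2):
        × closes — contains both q2 and ~q2.
      branch 1.2 (add ~(q1 <-> q3)):
        (q1 <-> q3): β-rule — branch into q1, q3  //  ~q1, ~q3.
          branch 1.2.1 (add q1, q3):
            ~(q1 <-> q3): β-rule — branch into q1, ~q3  //  ~q1, q3.
              branch 1.2.1.1 (add q1, ~q3):
                × closes — contains both q3 and ~q3.
              branch 1.2.1.2 (add ~q1, q3):
                × closes — contains both q1 and ~q1.
          branch 1.2.2 (add ~q1, ~q3):
            ~(q1 <-> q3): β-rule — branch into q1, ~q3  //  ~q1, q3.
              branch 1.2.2.1 (add q1, ~q3):
                × closes — contains both q1 and ~q1.
              branch 1.2.2.2 (add ~q1, q3):
                × closes — contains both q3 and ~q3.
  branch 2 (add ~q4):
    × closes — contains both q4 and ~q4.
All 6 branches close.
Every branch closed, so the negation is unsatisfiable and the formula is valid.

Valid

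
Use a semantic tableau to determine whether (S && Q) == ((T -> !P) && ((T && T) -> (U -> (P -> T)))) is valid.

Assume the negation and expand:
Initial set: {!((S && Q) == ((T -> !P) && ((T && T) -> (U -> (P -> T)))))}.
!((S && Q) == ((T -> !P) && ((T && T) -> (U -> (P -> T))))): β-rule — branch into (S && Q), !((T -> !P) && ((T && T) -> (U -> (P -> T))))  //  !(S && Q), ((T -> !P) && ((T && T) -> (U -> (P -> T)))).
  branch 1 (add (S && Q), !((T -> !P) && ((T && T) -> (U -> (P -> T))))):
    (S && Q): α-rule — add S, Q.
    !((T -> !P) && ((T && T) -> (U -> (P -> T)))): β-rule — branch into !(T -> !P)  //  !((T && T) -> (U -> (P -> T))).
      branch 1.1 (add !(T -> !P)):
        !(T -> !P): α-rule — add T, !!P.
        ○ open, literals {P=true, Q=true, S=true, T=true}.
      branch 1.2 (add !((T && T) -> (U -> (P -> T)))):
        !((T && T) -> (U -> (P -> T))): α-rule — add (T && T), !(U -> (P -> T)).
        (T && T): α-rule — add T, T.
        !(U -> (P -> T)): α-rule — add U, !(P -> T).
        !(P -> T): α-rule — add P, !T.
        × closes — contains both T and !T.
  branch 2 (add !(S && Q), ((T -> !P) && ((T && T) -> (U -> (P -> T))))):
    ((T -> !P) && ((T && T) -> (U -> (P -> T)))): α-rule — add (T -> !P), ((T && T) -> (U -> (P -> T))).
    !(S && Q): β-rule — branch into !S  //  !Q.
      branch 2.1 (add !S):
        (T -> !P): β-rule — branch into !T  //  !P.
          branch 2.1.1 (add !T):
            ((T && T) -> (U -> (P -> T))): β-rule — branch into !(T && T)  //  (U -> (P -> T)).
              branch 2.1.1.1 (add !(T && T)):
                !(T && T): β-rule — branch into !T  //  !T.
                  branch 2.1.1.1.1 (add !T):
                    ○ open, literals {S=false, T=false}.
                  branch 2.1.1.1.2 (add !T):
                    ○ open, literals {S=false, T=false}.
              branch 2.1.1.2 (add (U -> (P -> T))):
                (U -> (P -> T)): β-rule — branch into !U  //  (P -> T).
                  branch 2.1.1.2.1 (add !U):
                    ○ open, literals {S=false, T=false, U=false}.
                  branch 2.1.1.2.2 (add (P -> T)):
                    (P -> T): β-rule — branch into !P  //  T.
                      branch 2.1.1.2.2.1 (add !P):
                        ○ open, literals {P=false, S=false, T=false}.
                      branch 2.1.1.2.2.2 (add T):
                        × closes — contains both T and !T.
          branch 2.1.2 (add !P):
            ((T && T) -> (U -> (P -> T))): β-rule — branch into !(T && T)  //  (U -> (P -> T)).
              branch 2.1.2.1 (add !(T && T)):
                !(T && T): β-rule — branch into !T  //  !T.
                  branch 2.1.2.1.1 (add !T):
                    ○ open, literals {P=false, S=false, T=false}.
                  branch 2.1.2.1.2 (add !T):
                    ○ open, literals {P=false, S=false, T=false}.
              branch 2.1.2.2 (add (U -> (P -> T))):
                (U -> (P -> T)): β-rule — branch into !U  //  (P -> T).
                  branch 2.1.2.2.1 (add !U):
                    ○ open, literals {P=false, S=false, U=false}.
                  branch 2.1.2.2.2 (add (P -> T)):
                    (P -> T): β-rule — branch into !P  //  T.
                      branch 2.1.2.2.2.1 (add !P):
                        ○ open, literals {P=false, S=false}.
                      branch 2.1.2.2.2.2 (add T):
                        ○ open, literals {P=false, S=false, T=true}.
      branch 2.2 (add !Q):
        (T -> !P): β-rule — branch into !T  //  !P.
          branch 2.2.1 (add !T):
            ((T && T) -> (U -> (P -> T))): β-rule — branch into !(T && T)  //  (U -> (P -> T)).
              branch 2.2.1.1 (add !(T && T)):
                !(T && T): β-rule — branch into !T  //  !T.
                  branch 2.2.1.1.1 (add !T):
                    ○ open, literals {Q=false, T=false}.
                  branch 2.2.1.1.2 (add !T):
                    ○ open, literals {Q=false, T=false}.
              branch 2.2.1.2 (add (U -> (P -> T))):
                (U -> (P -> T)): β-rule — branch into !U  //  (P -> T).
                  branch 2.2.1.2.1 (add !U):
                    ○ open, literals {Q=false, T=false, U=false}.
                  branch 2.2.1.2.2 (add (P -> T)):
                    (P -> T): β-rule — branch into !P  //  T.
                      branch 2.2.1.2.2.1 (add !P):
                        ○ open, literals {P=false, Q=false, T=false}.
                      branch 2.2.1.2.2.2 (add T):
                        × closes — contains both T and !T.
          branch 2.2.2 (add !P):
            ((T && T) -> (U -> (P -> T))): β-rule — branch into !(T && T)  //  (U -> (P -> T)).
              branch 2.2.2.1 (add !(T && T)):
                !(T && T): β-rule — branch into !T  //  !T.
                  branch 2.2.2.1.1 (add !T):
                    ○ open, literals {P=false, Q=false, T=false}.
                  branch 2.2.2.1.2 (add !T):
                    ○ open, literals {P=false, Q=false, T=false}.
              branch 2.2.2.2 (add (U -> (P -> T))):
                (U -> (P -> T)): β-rule — branch into !U  //  (P -> T).
                  branch 2.2.2.2.1 (add !U):
                    ○ open, literals {P=false, Q=false, U=false}.
                  branch 2.2.2.2.2 (add (P -> T)):
                    (P -> T): β-rule — branch into !P  //  T.
                      branch 2.2.2.2.2.1 (add !P):
                        ○ open, literals {P=false, Q=false}.
                      branch 2.2.2.2.2.2 (add T):
                        ○ open, literals {P=false, Q=false, T=true}.
3 branches closed, 19 open.
An open branch gives a countermodel: P=true, Q=true, S=true, T=true (unmentioned atoms arbitrary); under it the original formula is false.

Not valid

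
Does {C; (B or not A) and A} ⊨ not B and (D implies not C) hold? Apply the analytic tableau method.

No

Initial set: {C; ((B or not A) and A); not (not B and (D implies not C))}.
((B or not A) and A): α-rule — add (B or not A), A.
not (not B and (D implies not C)): β-rule — branch into not not B  //  not (D implies not C).
  branch 1 (add not not B):
    (B or not A): β-rule — branch into B  //  not A.
      branch 1.1 (add B):
        ○ open, literals {A=T, B=T, C=T}.
      branch 1.2 (add not A):
        × closes — contains both A and not A.
  branch 2 (add not (D implies not C)):
    not (D implies not C): α-rule — add D, not not C.
    (B or not A): β-rule — branch into B  //  not A.
      branch 2.1 (add B):
        ○ open, literals {A=T, B=T, C=T, D=T}.
      branch 2.2 (add not A):
        × closes — contains both A and not A.
2 branches closed, 2 open.
An open branch gives a countermodel: A=T, B=T, C=T (unmentioned atoms arbitrary); the premises hold there but the conclusion fails.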